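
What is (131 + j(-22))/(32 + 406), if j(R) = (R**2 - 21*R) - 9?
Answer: 178/73 ≈ 2.4384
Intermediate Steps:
j(R) = -9 + R**2 - 21*R
(131 + j(-22))/(32 + 406) = (131 + (-9 + (-22)**2 - 21*(-22)))/(32 + 406) = (131 + (-9 + 484 + 462))/438 = (131 + 937)*(1/438) = 1068*(1/438) = 178/73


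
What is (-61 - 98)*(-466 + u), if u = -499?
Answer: 153435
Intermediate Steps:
(-61 - 98)*(-466 + u) = (-61 - 98)*(-466 - 499) = -159*(-965) = 153435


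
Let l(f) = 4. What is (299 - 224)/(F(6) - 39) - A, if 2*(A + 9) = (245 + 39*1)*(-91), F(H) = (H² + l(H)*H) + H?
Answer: 116404/9 ≈ 12934.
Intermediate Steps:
F(H) = H² + 5*H (F(H) = (H² + 4*H) + H = H² + 5*H)
A = -12931 (A = -9 + ((245 + 39*1)*(-91))/2 = -9 + ((245 + 39)*(-91))/2 = -9 + (284*(-91))/2 = -9 + (½)*(-25844) = -9 - 12922 = -12931)
(299 - 224)/(F(6) - 39) - A = (299 - 224)/(6*(5 + 6) - 39) - 1*(-12931) = 75/(6*11 - 39) + 12931 = 75/(66 - 39) + 12931 = 75/27 + 12931 = 75*(1/27) + 12931 = 25/9 + 12931 = 116404/9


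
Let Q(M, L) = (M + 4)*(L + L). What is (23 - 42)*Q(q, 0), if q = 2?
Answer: 0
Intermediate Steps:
Q(M, L) = 2*L*(4 + M) (Q(M, L) = (4 + M)*(2*L) = 2*L*(4 + M))
(23 - 42)*Q(q, 0) = (23 - 42)*(2*0*(4 + 2)) = -38*0*6 = -19*0 = 0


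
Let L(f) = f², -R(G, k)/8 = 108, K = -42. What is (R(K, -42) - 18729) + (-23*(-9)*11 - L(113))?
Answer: -30085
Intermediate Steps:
R(G, k) = -864 (R(G, k) = -8*108 = -864)
(R(K, -42) - 18729) + (-23*(-9)*11 - L(113)) = (-864 - 18729) + (-23*(-9)*11 - 1*113²) = -19593 + (207*11 - 1*12769) = -19593 + (2277 - 12769) = -19593 - 10492 = -30085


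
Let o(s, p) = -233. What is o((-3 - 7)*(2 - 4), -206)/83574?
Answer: -233/83574 ≈ -0.0027879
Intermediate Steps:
o((-3 - 7)*(2 - 4), -206)/83574 = -233/83574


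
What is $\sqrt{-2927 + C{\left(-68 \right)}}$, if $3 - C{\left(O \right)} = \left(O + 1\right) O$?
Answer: $2 i \sqrt{1870} \approx 86.487 i$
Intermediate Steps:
$C{\left(O \right)} = 3 - O \left(1 + O\right)$ ($C{\left(O \right)} = 3 - \left(O + 1\right) O = 3 - \left(1 + O\right) O = 3 - O \left(1 + O\right)$)
$\sqrt{-2927 + C{\left(-68 \right)}} = \sqrt{-2927 - 4553} = \sqrt{-7480} = 2 i \sqrt{1870}$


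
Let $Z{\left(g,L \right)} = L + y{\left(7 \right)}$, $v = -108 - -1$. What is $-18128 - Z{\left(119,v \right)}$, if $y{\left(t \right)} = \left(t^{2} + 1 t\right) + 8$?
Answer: $-18085$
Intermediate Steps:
$y{\left(t \right)} = 8 + t + t^{2}$ ($y{\left(t \right)} = \left(t^{2} + t\right) + 8 = \left(t + t^{2}\right) + 8 = 8 + t + t^{2}$)
$v = -107$ ($v = -108 + 1 = -107$)
$Z{\left(g,L \right)} = 64 + L$ ($Z{\left(g,L \right)} = L + \left(8 + 7 + 7^{2}\right) = L + \left(8 + 7 + 49\right) = L + 64 = 64 + L$)
$-18128 - Z{\left(119,v \right)} = -18128 - \left(64 - 107\right) = -18128 - -43 = -18128 + 43 = -18085$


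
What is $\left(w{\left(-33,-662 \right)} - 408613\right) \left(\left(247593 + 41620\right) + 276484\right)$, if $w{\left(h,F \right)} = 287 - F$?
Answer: $-230614301808$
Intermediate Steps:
$\left(w{\left(-33,-662 \right)} - 408613\right) \left(\left(247593 + 41620\right) + 276484\right) = \left(\left(287 - -662\right) - 408613\right) \left(\left(247593 + 41620\right) + 276484\right) = \left(\left(287 + 662\right) - 408613\right) \left(289213 + 276484\right) = \left(949 - 408613\right) 565697 = \left(-407664\right) 565697 = -230614301808$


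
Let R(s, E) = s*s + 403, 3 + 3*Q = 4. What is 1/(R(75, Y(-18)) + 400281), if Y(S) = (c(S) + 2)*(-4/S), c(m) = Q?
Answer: 1/406309 ≈ 2.4612e-6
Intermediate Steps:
Q = ⅓ (Q = -1 + (⅓)*4 = -1 + 4/3 = ⅓ ≈ 0.33333)
c(m) = ⅓
Y(S) = -28/(3*S) (Y(S) = (⅓ + 2)*(-4/S) = 7*(-4/S)/3 = -28/(3*S))
R(s, E) = 403 + s² (R(s, E) = s² + 403 = 403 + s²)
1/(R(75, Y(-18)) + 400281) = 1/((403 + 75²) + 400281) = 1/((403 + 5625) + 400281) = 1/(6028 + 400281) = 1/406309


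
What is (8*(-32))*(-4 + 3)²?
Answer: -256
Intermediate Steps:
(8*(-32))*(-4 + 3)² = -256*(-1)² = -256*1 = -256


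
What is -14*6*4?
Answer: -336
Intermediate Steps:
-14*6*4 = -84*4 = -336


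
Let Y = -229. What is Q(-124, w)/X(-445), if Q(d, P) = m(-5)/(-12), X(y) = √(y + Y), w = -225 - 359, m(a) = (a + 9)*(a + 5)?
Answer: 0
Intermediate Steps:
m(a) = (5 + a)*(9 + a) (m(a) = (9 + a)*(5 + a) = (5 + a)*(9 + a))
w = -584
X(y) = √(-229 + y) (X(y) = √(y - 229) = √(-229 + y))
Q(d, P) = 0 (Q(d, P) = (45 + (-5)² + 14*(-5))/(-12) = (45 + 25 - 70)*(-1/12) = 0*(-1/12) = 0)
Q(-124, w)/X(-445) = 0/(√(-229 - 445)) = 0/(√(-674)) = 0/((I*√674)) = 0*(-I*√674/674) = 0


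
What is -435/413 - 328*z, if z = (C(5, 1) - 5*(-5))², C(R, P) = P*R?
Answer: -121918035/413 ≈ -2.9520e+5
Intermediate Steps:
z = 900 (z = (1*5 - 5*(-5))² = (5 + 25)² = 30² = 900)
-435/413 - 328*z = -435/413 - 328*900 = -435*1/413 - 295200 = -435/413 - 295200 = -121918035/413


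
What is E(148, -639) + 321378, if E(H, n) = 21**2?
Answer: 321819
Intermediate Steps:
E(H, n) = 441
E(148, -639) + 321378 = 441 + 321378 = 321819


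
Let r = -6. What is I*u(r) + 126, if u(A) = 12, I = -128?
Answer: -1410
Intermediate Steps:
I*u(r) + 126 = -128*12 + 126 = -1536 + 126 = -1410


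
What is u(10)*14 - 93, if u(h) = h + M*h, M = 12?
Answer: 1727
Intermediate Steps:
u(h) = 13*h (u(h) = h + 12*h = 13*h)
u(10)*14 - 93 = (13*10)*14 - 93 = 130*14 - 93 = 1820 - 93 = 1727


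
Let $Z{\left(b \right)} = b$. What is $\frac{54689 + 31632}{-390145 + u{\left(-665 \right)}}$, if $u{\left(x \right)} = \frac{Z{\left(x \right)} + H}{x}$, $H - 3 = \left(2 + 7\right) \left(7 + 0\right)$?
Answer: $- \frac{57403465}{259445826} \approx -0.22125$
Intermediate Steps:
$H = 66$ ($H = 3 + \left(2 + 7\right) \left(7 + 0\right) = 3 + 9 \cdot 7 = 3 + 63 = 66$)
$u{\left(x \right)} = \frac{66 + x}{x}$ ($u{\left(x \right)} = \frac{x + 66}{x} = \frac{66 + x}{x}$)
$\frac{54689 + 31632}{-390145 + u{\left(-665 \right)}} = \frac{54689 + 31632}{-390145 + \frac{66 - 665}{-665}} = \frac{86321}{-390145 - - \frac{599}{665}} = \frac{86321}{-390145 + \frac{599}{665}} = \frac{86321}{- \frac{259445826}{665}} = 86321 \left(- \frac{665}{259445826}\right) = - \frac{57403465}{259445826}$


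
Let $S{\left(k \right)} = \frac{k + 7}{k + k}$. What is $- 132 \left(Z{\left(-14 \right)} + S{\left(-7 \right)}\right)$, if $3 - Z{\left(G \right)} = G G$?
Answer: $25476$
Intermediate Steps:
$S{\left(k \right)} = \frac{7 + k}{2 k}$
$Z{\left(G \right)} = 3 - G^{2}$ ($Z{\left(G \right)} = 3 - G G = 3 - G^{2}$)
$- 132 \left(Z{\left(-14 \right)} + S{\left(-7 \right)}\right) = - 132 \left(\left(3 - \left(-14\right)^{2}\right) + \frac{7 - 7}{2 \left(-7\right)}\right) = - 132 \left(\left(3 - 196\right) + \frac{1}{2} \left(- \frac{1}{7}\right) 0\right) = - 132 \left(\left(3 - 196\right) + 0\right) = - 132 \left(-193 + 0\right) = \left(-132\right) \left(-193\right) = 25476$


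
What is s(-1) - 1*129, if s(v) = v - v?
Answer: -129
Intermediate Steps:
s(v) = 0
s(-1) - 1*129 = 0 - 1*129 = 0 - 129 = -129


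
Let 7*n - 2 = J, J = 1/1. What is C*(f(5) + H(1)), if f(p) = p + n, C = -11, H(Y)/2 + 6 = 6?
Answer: -418/7 ≈ -59.714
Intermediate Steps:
H(Y) = 0 (H(Y) = -12 + 2*6 = -12 + 12 = 0)
J = 1
n = 3/7 (n = 2/7 + (⅐)*1 = 2/7 + ⅐ = 3/7 ≈ 0.42857)
f(p) = 3/7 + p (f(p) = p + 3/7 = 3/7 + p)
C*(f(5) + H(1)) = -11*((3/7 + 5) + 0) = -11*(38/7 + 0) = -11*38/7 = -418/7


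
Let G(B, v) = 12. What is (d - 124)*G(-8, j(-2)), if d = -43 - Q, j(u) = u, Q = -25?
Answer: -1704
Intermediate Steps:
d = -18 (d = -43 - 1*(-25) = -43 + 25 = -18)
(d - 124)*G(-8, j(-2)) = (-18 - 124)*12 = -142*12 = -1704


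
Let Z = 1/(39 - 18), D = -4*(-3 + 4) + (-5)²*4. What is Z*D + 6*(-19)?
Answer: -766/7 ≈ -109.43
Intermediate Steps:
D = 96 (D = -4*1 + 25*4 = -4 + 100 = 96)
Z = 1/21 ≈ 0.047619
Z*D + 6*(-19) = (1/21)*96 + 6*(-19) = 32/7 - 114 = -766/7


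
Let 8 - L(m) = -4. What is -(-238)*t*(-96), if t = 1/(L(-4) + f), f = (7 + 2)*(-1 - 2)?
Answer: 7616/5 ≈ 1523.2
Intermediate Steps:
L(m) = 12 (L(m) = 8 - 1*(-4) = 8 + 4 = 12)
f = -27 (f = 9*(-3) = -27)
t = -1/15 (t = 1/(12 - 27) = 1/(-15) = -1/15 ≈ -0.066667)
-(-238)*t*(-96) = -(-238)*(-1)/15*(-96) = -34*7/15*(-96) = -238/15*(-96) = 7616/5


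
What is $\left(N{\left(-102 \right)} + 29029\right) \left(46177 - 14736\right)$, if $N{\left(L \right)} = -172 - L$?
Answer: $910499919$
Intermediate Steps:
$\left(N{\left(-102 \right)} + 29029\right) \left(46177 - 14736\right) = \left(\left(-172 - -102\right) + 29029\right) \left(46177 - 14736\right) = \left(\left(-172 + 102\right) + 29029\right) 31441 = \left(-70 + 29029\right) 31441 = 28959 \cdot 31441 = 910499919$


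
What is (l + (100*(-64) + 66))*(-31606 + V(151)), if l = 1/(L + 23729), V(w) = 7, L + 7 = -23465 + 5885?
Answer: 1229309389773/6142 ≈ 2.0015e+8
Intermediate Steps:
L = -17587 (L = -7 + (-23465 + 5885) = -7 - 17580 = -17587)
l = 1/6142 (l = 1/(-17587 + 23729) = 1/6142 ≈ 0.00016281)
(l + (100*(-64) + 66))*(-31606 + V(151)) = (1/6142 + (100*(-64) + 66))*(-31606 + 7) = (1/6142 + (-6400 + 66))*(-31599) = (1/6142 - 6334)*(-31599) = -38903427/6142*(-31599) = 1229309389773/6142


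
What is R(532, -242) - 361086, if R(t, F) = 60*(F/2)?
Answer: -368346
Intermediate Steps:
R(t, F) = 30*F (R(t, F) = 60*(F*(½)) = 60*(F/2) = 30*F)
R(532, -242) - 361086 = 30*(-242) - 361086 = -7260 - 361086 = -368346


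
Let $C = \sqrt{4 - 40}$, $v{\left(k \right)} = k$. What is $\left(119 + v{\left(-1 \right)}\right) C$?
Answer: $708 i \approx 708.0 i$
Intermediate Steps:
$C = 6 i$ ($C = \sqrt{-36} = 6 i \approx 6.0 i$)
$\left(119 + v{\left(-1 \right)}\right) C = \left(119 - 1\right) 6 i = 118 \cdot 6 i = 708 i$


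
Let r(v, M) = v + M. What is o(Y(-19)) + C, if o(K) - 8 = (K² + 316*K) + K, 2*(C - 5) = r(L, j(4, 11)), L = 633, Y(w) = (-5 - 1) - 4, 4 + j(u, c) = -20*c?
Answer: -5705/2 ≈ -2852.5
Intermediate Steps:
j(u, c) = -4 - 20*c
Y(w) = -10 (Y(w) = -6 - 4 = -10)
r(v, M) = M + v
C = 419/2 (C = 5 + ((-4 - 20*11) + 633)/2 = 5 + ((-4 - 220) + 633)/2 = 5 + (-224 + 633)/2 = 5 + (½)*409 = 5 + 409/2 = 419/2 ≈ 209.50)
o(K) = 8 + K² + 317*K (o(K) = 8 + ((K² + 316*K) + K) = 8 + (K² + 317*K) = 8 + K² + 317*K)
o(Y(-19)) + C = (8 + (-10)² + 317*(-10)) + 419/2 = (8 + 100 - 3170) + 419/2 = -3062 + 419/2 = -5705/2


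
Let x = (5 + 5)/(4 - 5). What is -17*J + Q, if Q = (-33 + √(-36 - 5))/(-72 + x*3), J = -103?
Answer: 59545/34 - I*√41/102 ≈ 1751.3 - 0.062776*I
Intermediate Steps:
x = -10 (x = 10/(-1) = 10*(-1) = -10)
Q = 11/34 - I*√41/102 (Q = (-33 + √(-36 - 5))/(-72 - 10*3) = (-33 + √(-41))/(-72 - 30) = (-33 + I*√41)/(-102) = (-33 + I*√41)*(-1/102) = 11/34 - I*√41/102 ≈ 0.32353 - 0.062776*I)
-17*J + Q = -17*(-103) + (11/34 - I*√41/102) = 1751 + (11/34 - I*√41/102) = 59545/34 - I*√41/102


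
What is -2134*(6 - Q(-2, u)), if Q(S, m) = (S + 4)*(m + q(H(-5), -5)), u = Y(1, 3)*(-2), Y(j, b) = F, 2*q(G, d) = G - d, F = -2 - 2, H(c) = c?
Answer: 21340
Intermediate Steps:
F = -4
q(G, d) = G/2 - d/2 (q(G, d) = (G - d)/2 = G/2 - d/2)
Y(j, b) = -4
u = 8 (u = -4*(-2) = 8)
Q(S, m) = m*(4 + S) (Q(S, m) = (S + 4)*(m + ((½)*(-5) - ½*(-5))) = (4 + S)*(m + (-5/2 + 5/2)) = (4 + S)*(m + 0) = (4 + S)*m = m*(4 + S))
-2134*(6 - Q(-2, u)) = -2134*(6 - 8*(4 - 2)) = -2134*(6 - 8*2) = -2134*(6 - 1*16) = -2134*(6 - 16) = -2134*(-10) = 21340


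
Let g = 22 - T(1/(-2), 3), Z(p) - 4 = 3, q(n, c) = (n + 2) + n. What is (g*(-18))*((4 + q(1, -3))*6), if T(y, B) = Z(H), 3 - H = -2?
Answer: -12960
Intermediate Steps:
H = 5 (H = 3 - 1*(-2) = 3 + 2 = 5)
q(n, c) = 2 + 2*n (q(n, c) = (2 + n) + n = 2 + 2*n)
Z(p) = 7 (Z(p) = 4 + 3 = 7)
T(y, B) = 7
g = 15 (g = 22 - 1*7 = 22 - 7 = 15)
(g*(-18))*((4 + q(1, -3))*6) = (15*(-18))*((4 + (2 + 2*1))*6) = -270*(4 + (2 + 2))*6 = -270*(4 + 4)*6 = -2160*6 = -270*48 = -12960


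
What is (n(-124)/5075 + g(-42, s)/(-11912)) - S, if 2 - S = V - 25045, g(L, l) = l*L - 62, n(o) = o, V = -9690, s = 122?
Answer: -1049972456969/30226700 ≈ -34737.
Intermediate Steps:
g(L, l) = -62 + L*l (g(L, l) = L*l - 62 = -62 + L*l)
S = 34737 (S = 2 - (-9690 - 25045) = 2 - 1*(-34735) = 2 + 34735 = 34737)
(n(-124)/5075 + g(-42, s)/(-11912)) - S = (-124/5075 + (-62 - 42*122)/(-11912)) - 1*34737 = (-124*1/5075 + (-62 - 5124)*(-1/11912)) - 34737 = (-124/5075 - 5186*(-1/11912)) - 34737 = (-124/5075 + 2593/5956) - 34737 = 12420931/30226700 - 34737 = -1049972456969/30226700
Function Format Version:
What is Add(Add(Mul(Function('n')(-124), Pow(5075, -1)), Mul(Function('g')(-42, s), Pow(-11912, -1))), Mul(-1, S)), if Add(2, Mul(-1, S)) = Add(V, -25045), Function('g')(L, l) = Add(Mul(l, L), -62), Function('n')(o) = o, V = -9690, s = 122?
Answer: Rational(-1049972456969, 30226700) ≈ -34737.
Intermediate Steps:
Function('g')(L, l) = Add(-62, Mul(L, l)) (Function('g')(L, l) = Add(Mul(L, l), -62) = Add(-62, Mul(L, l)))
S = 34737 (S = Add(2, Mul(-1, Add(-9690, -25045))) = Add(2, Mul(-1, -34735)) = Add(2, 34735) = 34737)
Add(Add(Mul(Function('n')(-124), Pow(5075, -1)), Mul(Function('g')(-42, s), Pow(-11912, -1))), Mul(-1, S)) = Add(Add(Mul(-124, Pow(5075, -1)), Mul(Add(-62, Mul(-42, 122)), Pow(-11912, -1))), Mul(-1, 34737)) = Add(Add(Mul(-124, Rational(1, 5075)), Mul(Add(-62, -5124), Rational(-1, 11912))), -34737) = Add(Add(Rational(-124, 5075), Mul(-5186, Rational(-1, 11912))), -34737) = Add(Add(Rational(-124, 5075), Rational(2593, 5956)), -34737) = Add(Rational(12420931, 30226700), -34737) = Rational(-1049972456969, 30226700)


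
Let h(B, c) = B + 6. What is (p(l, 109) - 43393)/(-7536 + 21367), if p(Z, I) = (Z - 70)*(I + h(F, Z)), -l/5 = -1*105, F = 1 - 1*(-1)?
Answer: 9842/13831 ≈ 0.71159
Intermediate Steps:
F = 2 (F = 1 + 1 = 2)
h(B, c) = 6 + B
l = 525 (l = -(-5)*105 = -5*(-105) = 525)
p(Z, I) = (-70 + Z)*(8 + I) (p(Z, I) = (Z - 70)*(I + (6 + 2)) = (-70 + Z)*(I + 8) = (-70 + Z)*(8 + I))
(p(l, 109) - 43393)/(-7536 + 21367) = ((-560 - 70*109 + 8*525 + 109*525) - 43393)/(-7536 + 21367) = ((-560 - 7630 + 4200 + 57225) - 43393)/13831 = (53235 - 43393)*(1/13831) = 9842*(1/13831) = 9842/13831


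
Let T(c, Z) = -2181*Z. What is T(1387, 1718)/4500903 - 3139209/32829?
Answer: -1583587121101/16417793843 ≈ -96.456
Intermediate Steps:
T(1387, 1718)/4500903 - 3139209/32829 = -2181*1718/4500903 - 3139209/32829 = -3746958*1/4500903 - 3139209*1/32829 = -1248986/1500301 - 1046403/10943 = -1583587121101/16417793843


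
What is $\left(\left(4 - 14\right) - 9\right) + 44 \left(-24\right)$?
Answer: $-1075$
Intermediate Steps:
$\left(\left(4 - 14\right) - 9\right) + 44 \left(-24\right) = \left(-10 - 9\right) - 1056 = -19 - 1056 = -1075$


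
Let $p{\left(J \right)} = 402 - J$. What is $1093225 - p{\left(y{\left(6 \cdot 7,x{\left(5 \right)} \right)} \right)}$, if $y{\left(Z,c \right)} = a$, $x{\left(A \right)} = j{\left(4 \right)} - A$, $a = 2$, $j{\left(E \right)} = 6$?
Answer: $1092825$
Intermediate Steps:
$x{\left(A \right)} = 6 - A$
$y{\left(Z,c \right)} = 2$
$1093225 - p{\left(y{\left(6 \cdot 7,x{\left(5 \right)} \right)} \right)} = 1093225 - \left(402 - 2\right) = 1093225 - 400 = 1092825$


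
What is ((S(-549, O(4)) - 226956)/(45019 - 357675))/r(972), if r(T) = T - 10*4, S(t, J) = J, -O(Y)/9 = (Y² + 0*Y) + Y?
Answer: 3549/4553053 ≈ 0.00077948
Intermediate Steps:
O(Y) = -9*Y - 9*Y² (O(Y) = -9*((Y² + 0*Y) + Y) = -9*((Y² + 0) + Y) = -9*(Y² + Y) = -9*(Y + Y²) = -9*Y - 9*Y²)
r(T) = -40 + T (r(T) = T - 40 = -40 + T)
((S(-549, O(4)) - 226956)/(45019 - 357675))/r(972) = ((-9*4*(1 + 4) - 226956)/(45019 - 357675))/(-40 + 972) = ((-9*4*5 - 226956)/(-312656))/932 = ((-180 - 226956)*(-1/312656))*(1/932) = -227136*(-1/312656)*(1/932) = (14196/19541)*(1/932) = 3549/4553053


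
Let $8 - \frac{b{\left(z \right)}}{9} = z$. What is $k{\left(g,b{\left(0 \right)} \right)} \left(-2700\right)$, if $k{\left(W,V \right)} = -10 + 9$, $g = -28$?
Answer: $2700$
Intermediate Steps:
$b{\left(z \right)} = 72 - 9 z$
$k{\left(W,V \right)} = -1$
$k{\left(g,b{\left(0 \right)} \right)} \left(-2700\right) = \left(-1\right) \left(-2700\right) = 2700$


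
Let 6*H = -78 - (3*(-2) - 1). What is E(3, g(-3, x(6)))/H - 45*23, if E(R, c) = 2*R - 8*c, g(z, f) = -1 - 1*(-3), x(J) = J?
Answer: -73425/71 ≈ -1034.2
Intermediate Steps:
g(z, f) = 2 (g(z, f) = -1 + 3 = 2)
H = -71/6 (H = (-78 - (3*(-2) - 1))/6 = (-78 - (-6 - 1))/6 = (-78 - 1*(-7))/6 = (-78 + 7)/6 = (⅙)*(-71) = -71/6 ≈ -11.833)
E(R, c) = -8*c + 2*R
E(3, g(-3, x(6)))/H - 45*23 = (-8*2 + 2*3)/(-71/6) - 45*23 = (-16 + 6)*(-6/71) - 1035 = -10*(-6/71) - 1035 = 60/71 - 1035 = -73425/71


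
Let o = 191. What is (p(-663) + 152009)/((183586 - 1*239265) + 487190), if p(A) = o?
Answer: 152200/431511 ≈ 0.35271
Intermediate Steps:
p(A) = 191
(p(-663) + 152009)/((183586 - 1*239265) + 487190) = (191 + 152009)/((183586 - 1*239265) + 487190) = 152200/((183586 - 239265) + 487190) = 152200/(-55679 + 487190) = 152200/431511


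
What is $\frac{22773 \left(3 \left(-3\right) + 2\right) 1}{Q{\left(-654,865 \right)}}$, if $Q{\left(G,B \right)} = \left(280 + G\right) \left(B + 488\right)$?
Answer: $\frac{53137}{168674} \approx 0.31503$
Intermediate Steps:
$Q{\left(G,B \right)} = \left(280 + G\right) \left(488 + B\right)$
$\frac{22773 \left(3 \left(-3\right) + 2\right) 1}{Q{\left(-654,865 \right)}} = \frac{22773 \left(3 \left(-3\right) + 2\right) 1}{136640 + 280 \cdot 865 + 488 \left(-654\right) + 865 \left(-654\right)} = \frac{22773 \left(-9 + 2\right) 1}{136640 + 242200 - 319152 - 565710} = \frac{22773 \left(\left(-7\right) 1\right)}{-506022} = 22773 \left(-7\right) \left(- \frac{1}{506022}\right) = \left(-159411\right) \left(- \frac{1}{506022}\right) = \frac{53137}{168674}$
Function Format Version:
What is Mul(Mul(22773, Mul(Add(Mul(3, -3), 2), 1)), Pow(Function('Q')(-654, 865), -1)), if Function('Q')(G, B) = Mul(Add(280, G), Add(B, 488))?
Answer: Rational(53137, 168674) ≈ 0.31503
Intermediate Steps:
Function('Q')(G, B) = Mul(Add(280, G), Add(488, B))
Mul(Mul(22773, Mul(Add(Mul(3, -3), 2), 1)), Pow(Function('Q')(-654, 865), -1)) = Mul(Mul(22773, Mul(Add(Mul(3, -3), 2), 1)), Pow(Add(136640, Mul(280, 865), Mul(488, -654), Mul(865, -654)), -1)) = Mul(Mul(22773, Mul(Add(-9, 2), 1)), Pow(Add(136640, 242200, -319152, -565710), -1)) = Mul(Mul(22773, Mul(-7, 1)), Pow(-506022, -1)) = Mul(Mul(22773, -7), Rational(-1, 506022)) = Mul(-159411, Rational(-1, 506022)) = Rational(53137, 168674)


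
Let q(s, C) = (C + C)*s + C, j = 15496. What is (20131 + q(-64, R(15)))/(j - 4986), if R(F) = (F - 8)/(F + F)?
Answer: 603041/315300 ≈ 1.9126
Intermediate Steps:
R(F) = (-8 + F)/(2*F) (R(F) = (-8 + F)/((2*F)) = (-8 + F)*(1/(2*F)) = (-8 + F)/(2*F))
q(s, C) = C + 2*C*s (q(s, C) = (2*C)*s + C = 2*C*s + C = C + 2*C*s)
(20131 + q(-64, R(15)))/(j - 4986) = (20131 + ((1/2)*(-8 + 15)/15)*(1 + 2*(-64)))/(15496 - 4986) = (20131 + ((1/2)*(1/15)*7)*(1 - 128))/10510 = (20131 + (7/30)*(-127))*(1/10510) = (20131 - 889/30)*(1/10510) = (603041/30)*(1/10510) = 603041/315300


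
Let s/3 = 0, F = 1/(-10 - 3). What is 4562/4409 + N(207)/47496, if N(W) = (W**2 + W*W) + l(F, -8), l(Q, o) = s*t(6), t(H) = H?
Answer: 99086539/34901644 ≈ 2.8390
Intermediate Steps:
F = -1/13 (F = 1/(-13) = -1/13 ≈ -0.076923)
s = 0 (s = 3*0 = 0)
l(Q, o) = 0 (l(Q, o) = 0*6 = 0)
N(W) = 2*W**2 (N(W) = (W**2 + W*W) + 0 = (W**2 + W**2) + 0 = 2*W**2 + 0 = 2*W**2)
4562/4409 + N(207)/47496 = 4562/4409 + (2*207**2)/47496 = 4562*(1/4409) + (2*42849)*(1/47496) = 4562/4409 + 85698*(1/47496) = 4562/4409 + 14283/7916 = 99086539/34901644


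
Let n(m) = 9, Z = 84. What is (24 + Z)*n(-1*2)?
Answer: 972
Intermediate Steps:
(24 + Z)*n(-1*2) = (24 + 84)*9 = 108*9 = 972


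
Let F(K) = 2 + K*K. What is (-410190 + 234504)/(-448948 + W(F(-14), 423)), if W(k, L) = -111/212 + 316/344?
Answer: 1601553576/4092606367 ≈ 0.39133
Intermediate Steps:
F(K) = 2 + K²
W(k, L) = 3601/9116 (W(k, L) = -111*1/212 + 316*(1/344) = -111/212 + 79/86 = 3601/9116)
(-410190 + 234504)/(-448948 + W(F(-14), 423)) = (-410190 + 234504)/(-448948 + 3601/9116) = -175686/(-4092606367/9116) = -175686*(-9116/4092606367) = 1601553576/4092606367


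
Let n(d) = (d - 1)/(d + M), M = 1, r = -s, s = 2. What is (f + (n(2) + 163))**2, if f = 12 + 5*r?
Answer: 246016/9 ≈ 27335.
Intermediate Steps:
r = -2 (r = -1*2 = -2)
n(d) = (-1 + d)/(1 + d) (n(d) = (d - 1)/(d + 1) = (-1 + d)/(1 + d))
f = 2 (f = 12 + 5*(-2) = 12 - 10 = 2)
(f + (n(2) + 163))**2 = (2 + ((-1 + 2)/(1 + 2) + 163))**2 = (2 + (1/3 + 163))**2 = (2 + 490/3)**2 = (496/3)**2 = 246016/9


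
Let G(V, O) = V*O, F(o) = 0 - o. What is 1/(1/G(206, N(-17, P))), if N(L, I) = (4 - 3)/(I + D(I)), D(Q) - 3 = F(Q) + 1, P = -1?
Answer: 103/2 ≈ 51.500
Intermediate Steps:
F(o) = -o
D(Q) = 4 - Q (D(Q) = 3 + (-Q + 1) = 3 + (1 - Q) = 4 - Q)
N(L, I) = ¼ (N(L, I) = (4 - 3)/(I + (4 - I)) = 1/4 = 1*(¼) = ¼)
G(V, O) = O*V
1/(1/G(206, N(-17, P))) = 1/(1/((¼)*206)) = 1/(1/(103/2)) = 1/(2/103) = 103/2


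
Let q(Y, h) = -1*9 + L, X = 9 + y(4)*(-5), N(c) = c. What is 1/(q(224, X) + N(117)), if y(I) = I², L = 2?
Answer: 1/110 ≈ 0.0090909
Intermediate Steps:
X = -71 (X = 9 + 4²*(-5) = 9 + 16*(-5) = 9 - 80 = -71)
q(Y, h) = -7 (q(Y, h) = -1*9 + 2 = -9 + 2 = -7)
1/(q(224, X) + N(117)) = 1/(-7 + 117) = 1/110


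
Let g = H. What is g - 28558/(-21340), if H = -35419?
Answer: -377906451/10670 ≈ -35418.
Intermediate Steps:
g = -35419
g - 28558/(-21340) = -35419 - 28558/(-21340) = -35419 - 28558*(-1/21340) = -35419 + 14279/10670 = -377906451/10670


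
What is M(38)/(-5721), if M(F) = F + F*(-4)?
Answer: 38/1907 ≈ 0.019927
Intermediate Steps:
M(F) = -3*F (M(F) = F - 4*F = -3*F)
M(38)/(-5721) = -3*38/(-5721) = -114*(-1/5721) = 38/1907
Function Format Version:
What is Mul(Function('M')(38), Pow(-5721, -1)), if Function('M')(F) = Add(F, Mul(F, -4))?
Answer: Rational(38, 1907) ≈ 0.019927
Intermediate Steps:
Function('M')(F) = Mul(-3, F) (Function('M')(F) = Add(F, Mul(-4, F)) = Mul(-3, F))
Mul(Function('M')(38), Pow(-5721, -1)) = Mul(Mul(-3, 38), Pow(-5721, -1)) = Mul(-114, Rational(-1, 5721)) = Rational(38, 1907)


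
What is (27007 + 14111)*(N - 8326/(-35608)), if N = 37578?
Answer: 13754852467125/8902 ≈ 1.5451e+9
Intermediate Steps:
(27007 + 14111)*(N - 8326/(-35608)) = (27007 + 14111)*(37578 - 8326/(-35608)) = 41118*(37578 - 8326*(-1/35608)) = 41118*(37578 + 4163/17804) = 41118*(669042875/17804) = 13754852467125/8902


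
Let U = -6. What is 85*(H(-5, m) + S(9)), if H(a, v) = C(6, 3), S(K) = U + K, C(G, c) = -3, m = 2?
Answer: 0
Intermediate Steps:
S(K) = -6 + K
H(a, v) = -3
85*(H(-5, m) + S(9)) = 85*(-3 + (-6 + 9)) = 85*(-3 + 3) = 85*0 = 0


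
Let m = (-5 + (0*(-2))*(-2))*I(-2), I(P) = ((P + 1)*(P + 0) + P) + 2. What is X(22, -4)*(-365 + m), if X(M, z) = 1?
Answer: -375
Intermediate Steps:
I(P) = 2 + P + P*(1 + P) (I(P) = ((1 + P)*P + P) + 2 = (P*(1 + P) + P) + 2 = (P + P*(1 + P)) + 2 = 2 + P + P*(1 + P))
m = -10 (m = (-5 + (0*(-2))*(-2))*(2 + (-2)² + 2*(-2)) = (-5 + 0*(-2))*(2 + 4 - 4) = (-5 + 0)*2 = -5*2 = -10)
X(22, -4)*(-365 + m) = 1*(-365 - 10) = 1*(-375) = -375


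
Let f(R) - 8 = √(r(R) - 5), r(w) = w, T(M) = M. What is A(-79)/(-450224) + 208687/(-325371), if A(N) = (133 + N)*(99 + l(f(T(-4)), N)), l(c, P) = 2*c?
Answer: -47988224899/73244916552 - 81*I/112556 ≈ -0.65518 - 0.00071964*I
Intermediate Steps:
f(R) = 8 + √(-5 + R) (f(R) = 8 + √(R - 5) = 8 + √(-5 + R))
A(N) = (115 + 6*I)*(133 + N) (A(N) = (133 + N)*(99 + 2*(8 + √(-5 - 4))) = (133 + N)*(99 + 2*(8 + √(-9))) = (133 + N)*(99 + 2*(8 + 3*I)) = (133 + N)*(99 + (16 + 6*I)) = (133 + N)*(115 + 6*I) = (115 + 6*I)*(133 + N))
A(-79)/(-450224) + 208687/(-325371) = (15295 + 798*I - 79*(115 + 6*I))/(-450224) + 208687/(-325371) = (15295 + 798*I + (-9085 - 474*I))*(-1/450224) + 208687*(-1/325371) = (6210 + 324*I)*(-1/450224) - 208687/325371 = (-3105/225112 - 81*I/112556) - 208687/325371 = -47988224899/73244916552 - 81*I/112556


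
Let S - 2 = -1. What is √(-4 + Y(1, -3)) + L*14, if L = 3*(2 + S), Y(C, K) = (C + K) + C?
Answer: 126 + I*√5 ≈ 126.0 + 2.2361*I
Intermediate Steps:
S = 1 (S = 2 - 1 = 1)
Y(C, K) = K + 2*C
L = 9 (L = 3*(2 + 1) = 3*3 = 9)
√(-4 + Y(1, -3)) + L*14 = √(-4 + (-3 + 2*1)) + 9*14 = √(-4 + (-3 + 2)) + 126 = √(-4 - 1) + 126 = √(-5) + 126 = I*√5 + 126 = 126 + I*√5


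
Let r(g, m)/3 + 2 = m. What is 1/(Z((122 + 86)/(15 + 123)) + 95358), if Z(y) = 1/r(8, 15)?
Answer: 39/3718963 ≈ 1.0487e-5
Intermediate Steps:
r(g, m) = -6 + 3*m
Z(y) = 1/39 (Z(y) = 1/(-6 + 3*15) = 1/(-6 + 45) = 1/39)
1/(Z((122 + 86)/(15 + 123)) + 95358) = 1/(1/39 + 95358) = 1/(3718963/39) = 39/3718963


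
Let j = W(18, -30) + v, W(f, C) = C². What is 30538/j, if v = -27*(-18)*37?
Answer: 15269/9441 ≈ 1.6173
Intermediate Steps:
v = 17982 (v = 486*37 = 17982)
j = 18882 (j = (-30)² + 17982 = 900 + 17982 = 18882)
30538/j = 30538/18882 = 30538*(1/18882) = 15269/9441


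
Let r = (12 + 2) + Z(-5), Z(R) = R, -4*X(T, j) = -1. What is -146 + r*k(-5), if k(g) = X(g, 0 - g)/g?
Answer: -2929/20 ≈ -146.45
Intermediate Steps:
X(T, j) = ¼ (X(T, j) = -¼*(-1) = ¼)
k(g) = 1/(4*g)
r = 9 (r = (12 + 2) - 5 = 14 - 5 = 9)
-146 + r*k(-5) = -146 + 9*((¼)/(-5)) = -146 + 9*((¼)*(-⅕)) = -146 + 9*(-1/20) = -146 - 9/20 = -2929/20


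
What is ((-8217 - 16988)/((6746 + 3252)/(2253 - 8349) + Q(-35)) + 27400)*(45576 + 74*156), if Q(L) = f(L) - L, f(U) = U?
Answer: 12212109772800/4999 ≈ 2.4429e+9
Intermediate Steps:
Q(L) = 0 (Q(L) = L - L = 0)
((-8217 - 16988)/((6746 + 3252)/(2253 - 8349) + Q(-35)) + 27400)*(45576 + 74*156) = ((-8217 - 16988)/((6746 + 3252)/(2253 - 8349) + 0) + 27400)*(45576 + 74*156) = (-25205/(9998/(-6096) + 0) + 27400)*(45576 + 11544) = (-25205/(9998*(-1/6096) + 0) + 27400)*57120 = (-25205/(-4999/3048 + 0) + 27400)*57120 = (-25205/(-4999/3048) + 27400)*57120 = (-25205*(-3048/4999) + 27400)*57120 = (76824840/4999 + 27400)*57120 = (213797440/4999)*57120 = 12212109772800/4999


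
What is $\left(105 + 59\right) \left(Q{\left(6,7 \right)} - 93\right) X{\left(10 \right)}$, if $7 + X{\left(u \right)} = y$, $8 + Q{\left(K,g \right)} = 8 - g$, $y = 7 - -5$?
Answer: $-82000$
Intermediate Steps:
$y = 12$ ($y = 7 + 5 = 12$)
$Q{\left(K,g \right)} = - g$ ($Q{\left(K,g \right)} = -8 - \left(-8 + g\right) = - g$)
$X{\left(u \right)} = 5$ ($X{\left(u \right)} = -7 + 12 = 5$)
$\left(105 + 59\right) \left(Q{\left(6,7 \right)} - 93\right) X{\left(10 \right)} = \left(105 + 59\right) \left(\left(-1\right) 7 - 93\right) 5 = 164 \left(-7 - 93\right) 5 = 164 \left(-100\right) 5 = \left(-16400\right) 5 = -82000$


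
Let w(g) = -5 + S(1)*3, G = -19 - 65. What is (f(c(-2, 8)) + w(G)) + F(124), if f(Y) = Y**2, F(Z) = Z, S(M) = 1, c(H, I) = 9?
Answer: 203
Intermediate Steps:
G = -84
w(g) = -2 (w(g) = -5 + 1*3 = -5 + 3 = -2)
(f(c(-2, 8)) + w(G)) + F(124) = (9**2 - 2) + 124 = (81 - 2) + 124 = 79 + 124 = 203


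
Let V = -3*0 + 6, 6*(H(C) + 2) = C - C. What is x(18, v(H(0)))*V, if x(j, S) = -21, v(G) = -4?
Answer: -126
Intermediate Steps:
H(C) = -2 (H(C) = -2 + (C - C)/6 = -2 + (⅙)*0 = -2 + 0 = -2)
V = 6 (V = 0 + 6 = 6)
x(18, v(H(0)))*V = -21*6 = -126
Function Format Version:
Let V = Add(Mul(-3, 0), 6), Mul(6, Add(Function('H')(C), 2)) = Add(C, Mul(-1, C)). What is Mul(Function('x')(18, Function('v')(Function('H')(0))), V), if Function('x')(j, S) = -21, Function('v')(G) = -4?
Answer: -126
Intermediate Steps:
Function('H')(C) = -2 (Function('H')(C) = Add(-2, Mul(Rational(1, 6), Add(C, Mul(-1, C)))) = Add(-2, Mul(Rational(1, 6), 0)) = Add(-2, 0) = -2)
V = 6 (V = Add(0, 6) = 6)
Mul(Function('x')(18, Function('v')(Function('H')(0))), V) = Mul(-21, 6) = -126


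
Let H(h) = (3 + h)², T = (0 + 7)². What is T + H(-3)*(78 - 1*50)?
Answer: 49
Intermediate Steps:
T = 49 (T = 7² = 49)
T + H(-3)*(78 - 1*50) = 49 + (3 - 3)²*(78 - 1*50) = 49 + 0²*(78 - 50) = 49 + 0*28 = 49 + 0 = 49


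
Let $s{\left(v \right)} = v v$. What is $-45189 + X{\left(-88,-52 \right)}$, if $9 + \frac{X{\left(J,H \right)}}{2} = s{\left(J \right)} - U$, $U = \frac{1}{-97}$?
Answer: $- \frac{2882741}{97} \approx -29719.0$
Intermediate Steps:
$s{\left(v \right)} = v^{2}$
$U = - \frac{1}{97} \approx -0.010309$
$X{\left(J,H \right)} = - \frac{1744}{97} + 2 J^{2}$ ($X{\left(J,H \right)} = -18 + 2 \left(J^{2} - - \frac{1}{97}\right) = -18 + 2 \left(J^{2} + \frac{1}{97}\right) = -18 + 2 \left(\frac{1}{97} + J^{2}\right) = -18 + \left(\frac{2}{97} + 2 J^{2}\right) = - \frac{1744}{97} + 2 J^{2}$)
$-45189 + X{\left(-88,-52 \right)} = -45189 - \left(\frac{1744}{97} - 2 \left(-88\right)^{2}\right) = -45189 + \left(- \frac{1744}{97} + 2 \cdot 7744\right) = -45189 + \left(- \frac{1744}{97} + 15488\right) = -45189 + \frac{1500592}{97} = - \frac{2882741}{97}$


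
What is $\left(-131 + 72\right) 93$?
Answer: $-5487$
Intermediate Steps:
$\left(-131 + 72\right) 93 = \left(-59\right) 93 = -5487$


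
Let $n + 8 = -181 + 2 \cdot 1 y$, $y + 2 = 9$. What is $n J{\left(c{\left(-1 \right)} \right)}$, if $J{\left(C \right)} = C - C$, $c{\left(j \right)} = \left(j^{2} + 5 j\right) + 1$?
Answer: $0$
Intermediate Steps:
$y = 7$ ($y = -2 + 9 = 7$)
$c{\left(j \right)} = 1 + j^{2} + 5 j$
$n = -175$ ($n = -8 - \left(181 - 2 \cdot 1 \cdot 7\right) = -8 + \left(-181 + 2 \cdot 7\right) = -8 + \left(-181 + 14\right) = -8 - 167 = -175$)
$J{\left(C \right)} = 0$
$n J{\left(c{\left(-1 \right)} \right)} = \left(-175\right) 0 = 0$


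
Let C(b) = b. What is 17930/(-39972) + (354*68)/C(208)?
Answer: 14976196/129909 ≈ 115.28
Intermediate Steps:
17930/(-39972) + (354*68)/C(208) = 17930/(-39972) + (354*68)/208 = 17930*(-1/39972) + 24072*(1/208) = -8965/19986 + 3009/26 = 14976196/129909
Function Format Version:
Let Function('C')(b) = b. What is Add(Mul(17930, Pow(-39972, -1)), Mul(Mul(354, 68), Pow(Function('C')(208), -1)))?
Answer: Rational(14976196, 129909) ≈ 115.28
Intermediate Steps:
Add(Mul(17930, Pow(-39972, -1)), Mul(Mul(354, 68), Pow(Function('C')(208), -1))) = Add(Mul(17930, Pow(-39972, -1)), Mul(Mul(354, 68), Pow(208, -1))) = Add(Mul(17930, Rational(-1, 39972)), Mul(24072, Rational(1, 208))) = Add(Rational(-8965, 19986), Rational(3009, 26)) = Rational(14976196, 129909)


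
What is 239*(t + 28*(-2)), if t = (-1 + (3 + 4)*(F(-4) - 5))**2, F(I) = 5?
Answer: -13145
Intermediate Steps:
t = 1 (t = (-1 + (3 + 4)*(5 - 5))**2 = (-1 + 7*0)**2 = (-1 + 0)**2 = (-1)**2 = 1)
239*(t + 28*(-2)) = 239*(1 + 28*(-2)) = 239*(1 - 56) = 239*(-55) = -13145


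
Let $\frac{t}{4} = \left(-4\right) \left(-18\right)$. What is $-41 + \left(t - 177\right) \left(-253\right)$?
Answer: $-28124$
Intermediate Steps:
$t = 288$ ($t = 4 \left(\left(-4\right) \left(-18\right)\right) = 4 \cdot 72 = 288$)
$-41 + \left(t - 177\right) \left(-253\right) = -41 + \left(288 - 177\right) \left(-253\right) = -41 + 111 \left(-253\right) = -41 - 28083 = -28124$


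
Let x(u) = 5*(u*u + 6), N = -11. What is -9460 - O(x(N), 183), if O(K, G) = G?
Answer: -9643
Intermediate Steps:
x(u) = 30 + 5*u**2 (x(u) = 5*(u**2 + 6) = 5*(6 + u**2) = 30 + 5*u**2)
-9460 - O(x(N), 183) = -9460 - 1*183 = -9460 - 183 = -9643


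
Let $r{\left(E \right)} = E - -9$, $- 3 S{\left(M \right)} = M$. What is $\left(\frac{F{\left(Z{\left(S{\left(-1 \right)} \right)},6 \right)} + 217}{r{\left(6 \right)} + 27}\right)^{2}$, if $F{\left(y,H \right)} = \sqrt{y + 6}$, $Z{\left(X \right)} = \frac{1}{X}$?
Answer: $\frac{12100}{441} \approx 27.438$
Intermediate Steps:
$S{\left(M \right)} = - \frac{M}{3}$
$r{\left(E \right)} = 9 + E$ ($r{\left(E \right)} = E + 9 = 9 + E$)
$F{\left(y,H \right)} = \sqrt{6 + y}$
$\left(\frac{F{\left(Z{\left(S{\left(-1 \right)} \right)},6 \right)} + 217}{r{\left(6 \right)} + 27}\right)^{2} = \left(\frac{\sqrt{6 + \frac{1}{\left(- \frac{1}{3}\right) \left(-1\right)}} + 217}{\left(9 + 6\right) + 27}\right)^{2} = \left(\frac{\sqrt{6 + \frac{1}{\frac{1}{3}}} + 217}{15 + 27}\right)^{2} = \left(\frac{\sqrt{6 + 3} + 217}{42}\right)^{2} = \left(\left(\sqrt{9} + 217\right) \frac{1}{42}\right)^{2} = \left(\left(3 + 217\right) \frac{1}{42}\right)^{2} = \left(220 \cdot \frac{1}{42}\right)^{2} = \left(\frac{110}{21}\right)^{2} = \frac{12100}{441}$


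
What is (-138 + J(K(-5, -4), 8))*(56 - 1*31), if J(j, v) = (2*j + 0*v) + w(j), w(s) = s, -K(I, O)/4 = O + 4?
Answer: -3450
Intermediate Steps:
K(I, O) = -16 - 4*O (K(I, O) = -4*(O + 4) = -4*(4 + O) = -16 - 4*O)
J(j, v) = 3*j (J(j, v) = (2*j + 0*v) + j = (2*j + 0) + j = 2*j + j = 3*j)
(-138 + J(K(-5, -4), 8))*(56 - 1*31) = (-138 + 3*(-16 - 4*(-4)))*(56 - 1*31) = (-138 + 3*(-16 + 16))*(56 - 31) = (-138 + 3*0)*25 = (-138 + 0)*25 = -138*25 = -3450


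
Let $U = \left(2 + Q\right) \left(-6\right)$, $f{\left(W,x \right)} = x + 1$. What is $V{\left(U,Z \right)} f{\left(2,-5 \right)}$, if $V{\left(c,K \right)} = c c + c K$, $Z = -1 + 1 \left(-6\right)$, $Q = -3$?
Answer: $24$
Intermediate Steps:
$f{\left(W,x \right)} = 1 + x$
$U = 6$ ($U = \left(2 - 3\right) \left(-6\right) = \left(-1\right) \left(-6\right) = 6$)
$Z = -7$ ($Z = -1 - 6 = -7$)
$V{\left(c,K \right)} = c^{2} + K c$
$V{\left(U,Z \right)} f{\left(2,-5 \right)} = 6 \left(-7 + 6\right) \left(1 - 5\right) = 6 \left(-1\right) \left(-4\right) = \left(-6\right) \left(-4\right) = 24$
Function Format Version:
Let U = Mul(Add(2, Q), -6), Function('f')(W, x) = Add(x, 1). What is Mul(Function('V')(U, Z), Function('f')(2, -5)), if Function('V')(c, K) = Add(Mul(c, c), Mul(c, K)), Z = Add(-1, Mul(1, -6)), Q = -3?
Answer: 24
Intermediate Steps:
Function('f')(W, x) = Add(1, x)
U = 6 (U = Mul(Add(2, -3), -6) = Mul(-1, -6) = 6)
Z = -7 (Z = Add(-1, -6) = -7)
Function('V')(c, K) = Add(Pow(c, 2), Mul(K, c))
Mul(Function('V')(U, Z), Function('f')(2, -5)) = Mul(Mul(6, Add(-7, 6)), Add(1, -5)) = Mul(Mul(6, -1), -4) = Mul(-6, -4) = 24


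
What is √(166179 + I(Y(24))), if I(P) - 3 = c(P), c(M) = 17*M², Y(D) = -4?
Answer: √166454 ≈ 407.99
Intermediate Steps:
I(P) = 3 + 17*P²
√(166179 + I(Y(24))) = √(166179 + (3 + 17*(-4)²)) = √(166179 + (3 + 17*16)) = √(166179 + (3 + 272)) = √(166179 + 275) = √166454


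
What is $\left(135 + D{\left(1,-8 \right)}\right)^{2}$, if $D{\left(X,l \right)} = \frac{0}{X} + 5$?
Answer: $19600$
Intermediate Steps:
$D{\left(X,l \right)} = 5$ ($D{\left(X,l \right)} = 0 + 5 = 5$)
$\left(135 + D{\left(1,-8 \right)}\right)^{2} = \left(135 + 5\right)^{2} = 140^{2} = 19600$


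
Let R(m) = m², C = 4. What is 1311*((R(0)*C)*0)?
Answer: 0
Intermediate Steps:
1311*((R(0)*C)*0) = 1311*((0²*4)*0) = 1311*((0*4)*0) = 1311*(0*0) = 1311*0 = 0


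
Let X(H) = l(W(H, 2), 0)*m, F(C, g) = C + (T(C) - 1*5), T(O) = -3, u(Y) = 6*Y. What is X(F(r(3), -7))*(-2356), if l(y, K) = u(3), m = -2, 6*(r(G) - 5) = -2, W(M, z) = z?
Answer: 84816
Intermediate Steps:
r(G) = 14/3 (r(G) = 5 + (1/6)*(-2) = 5 - 1/3 = 14/3)
l(y, K) = 18 (l(y, K) = 6*3 = 18)
F(C, g) = -8 + C (F(C, g) = C + (-3 - 1*5) = C + (-3 - 5) = C - 8 = -8 + C)
X(H) = -36 (X(H) = 18*(-2) = -36)
X(F(r(3), -7))*(-2356) = -36*(-2356) = 84816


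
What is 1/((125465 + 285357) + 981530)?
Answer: 1/1392352 ≈ 7.1821e-7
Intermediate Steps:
1/((125465 + 285357) + 981530) = 1/(410822 + 981530) = 1/1392352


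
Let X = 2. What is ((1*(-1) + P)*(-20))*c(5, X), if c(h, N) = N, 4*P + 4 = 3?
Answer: 50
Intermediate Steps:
P = -¼ (P = -1 + (¼)*3 = -1 + ¾ = -¼ ≈ -0.25000)
((1*(-1) + P)*(-20))*c(5, X) = ((1*(-1) - ¼)*(-20))*2 = ((-1 - ¼)*(-20))*2 = -5/4*(-20)*2 = 25*2 = 50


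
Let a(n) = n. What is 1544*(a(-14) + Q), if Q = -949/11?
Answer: -1703032/11 ≈ -1.5482e+5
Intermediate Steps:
Q = -949/11 ≈ -86.273
1544*(a(-14) + Q) = 1544*(-14 - 949/11) = 1544*(-1103/11) = -1703032/11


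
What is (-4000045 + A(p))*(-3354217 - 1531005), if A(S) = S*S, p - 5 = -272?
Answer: 19192845243832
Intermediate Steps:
p = -267 (p = 5 - 272 = -267)
A(S) = S²
(-4000045 + A(p))*(-3354217 - 1531005) = (-4000045 + (-267)²)*(-3354217 - 1531005) = (-4000045 + 71289)*(-4885222) = -3928756*(-4885222) = 19192845243832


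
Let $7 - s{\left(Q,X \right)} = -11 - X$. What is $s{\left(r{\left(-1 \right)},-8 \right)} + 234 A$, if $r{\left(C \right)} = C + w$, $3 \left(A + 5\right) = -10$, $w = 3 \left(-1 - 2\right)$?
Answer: $-1940$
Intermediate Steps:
$w = -9$ ($w = 3 \left(-3\right) = -9$)
$A = - \frac{25}{3}$ ($A = -5 + \frac{1}{3} \left(-10\right) = -5 - \frac{10}{3} = - \frac{25}{3} \approx -8.3333$)
$r{\left(C \right)} = -9 + C$ ($r{\left(C \right)} = C - 9 = -9 + C$)
$s{\left(Q,X \right)} = 18 + X$ ($s{\left(Q,X \right)} = 7 - \left(-11 - X\right) = 7 + \left(11 + X\right) = 18 + X$)
$s{\left(r{\left(-1 \right)},-8 \right)} + 234 A = \left(18 - 8\right) + 234 \left(- \frac{25}{3}\right) = 10 - 1950 = -1940$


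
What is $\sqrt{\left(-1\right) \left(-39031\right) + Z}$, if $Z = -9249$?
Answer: $\sqrt{29782} \approx 172.57$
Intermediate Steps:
$\sqrt{\left(-1\right) \left(-39031\right) + Z} = \sqrt{\left(-1\right) \left(-39031\right) - 9249} = \sqrt{39031 - 9249} = \sqrt{29782}$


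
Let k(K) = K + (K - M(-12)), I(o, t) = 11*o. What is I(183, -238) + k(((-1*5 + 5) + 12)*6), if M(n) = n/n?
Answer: 2156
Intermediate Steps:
M(n) = 1
k(K) = -1 + 2*K (k(K) = K + (K - 1*1) = K + (K - 1) = K + (-1 + K) = -1 + 2*K)
I(183, -238) + k(((-1*5 + 5) + 12)*6) = 11*183 + (-1 + 2*(((-1*5 + 5) + 12)*6)) = 2013 + (-1 + 2*(((-5 + 5) + 12)*6)) = 2013 + (-1 + 2*((0 + 12)*6)) = 2013 + (-1 + 2*(12*6)) = 2013 + (-1 + 2*72) = 2013 + (-1 + 144) = 2013 + 143 = 2156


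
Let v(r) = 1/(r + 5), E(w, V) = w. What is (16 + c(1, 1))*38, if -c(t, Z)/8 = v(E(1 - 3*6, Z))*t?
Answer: 1900/3 ≈ 633.33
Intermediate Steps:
v(r) = 1/(5 + r)
c(t, Z) = 2*t/3 (c(t, Z) = -8*t/(5 + (1 - 3*6)) = -8*t/(5 + (1 - 18)) = -8*t/(5 - 17) = -8*t/(-12) = -(-2)*t/3 = 2*t/3)
(16 + c(1, 1))*38 = (16 + (⅔)*1)*38 = (16 + ⅔)*38 = (50/3)*38 = 1900/3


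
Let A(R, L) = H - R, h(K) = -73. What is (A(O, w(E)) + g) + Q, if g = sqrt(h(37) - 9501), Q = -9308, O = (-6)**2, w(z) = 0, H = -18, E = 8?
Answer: -9362 + I*sqrt(9574) ≈ -9362.0 + 97.847*I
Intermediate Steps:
O = 36
A(R, L) = -18 - R
g = I*sqrt(9574) (g = sqrt(-73 - 9501) = sqrt(-9574) = I*sqrt(9574) ≈ 97.847*I)
(A(O, w(E)) + g) + Q = ((-18 - 1*36) + I*sqrt(9574)) - 9308 = ((-18 - 36) + I*sqrt(9574)) - 9308 = (-54 + I*sqrt(9574)) - 9308 = -9362 + I*sqrt(9574)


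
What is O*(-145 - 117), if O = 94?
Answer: -24628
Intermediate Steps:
O*(-145 - 117) = 94*(-145 - 117) = 94*(-262) = -24628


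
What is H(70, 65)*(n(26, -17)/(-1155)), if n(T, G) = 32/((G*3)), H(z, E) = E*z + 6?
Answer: 8576/3465 ≈ 2.4750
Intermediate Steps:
H(z, E) = 6 + E*z
n(T, G) = 32/(3*G) (n(T, G) = 32/((3*G)) = 32*(1/(3*G)) = 32/(3*G))
H(70, 65)*(n(26, -17)/(-1155)) = (6 + 65*70)*(((32/3)/(-17))/(-1155)) = (6 + 4550)*(((32/3)*(-1/17))*(-1/1155)) = 4556*(-32/51*(-1/1155)) = 4556*(32/58905) = 8576/3465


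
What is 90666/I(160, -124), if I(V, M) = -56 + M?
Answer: -5037/10 ≈ -503.70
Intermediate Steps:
90666/I(160, -124) = 90666/(-56 - 124) = 90666/(-180) = 90666*(-1/180) = -5037/10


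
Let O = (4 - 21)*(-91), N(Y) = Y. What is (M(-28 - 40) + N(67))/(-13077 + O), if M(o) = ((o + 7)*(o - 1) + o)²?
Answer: -8573974/5765 ≈ -1487.2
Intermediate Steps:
M(o) = (o + (-1 + o)*(7 + o))² (M(o) = ((7 + o)*(-1 + o) + o)² = ((-1 + o)*(7 + o) + o)² = (o + (-1 + o)*(7 + o))²)
O = 1547 (O = -17*(-91) = 1547)
(M(-28 - 40) + N(67))/(-13077 + O) = ((-7 + (-28 - 40)² + 7*(-28 - 40))² + 67)/(-13077 + 1547) = ((-7 + (-68)² + 7*(-68))² + 67)/(-11530) = ((-7 + 4624 - 476)² + 67)*(-1/11530) = (4141² + 67)*(-1/11530) = (17147881 + 67)*(-1/11530) = 17147948*(-1/11530) = -8573974/5765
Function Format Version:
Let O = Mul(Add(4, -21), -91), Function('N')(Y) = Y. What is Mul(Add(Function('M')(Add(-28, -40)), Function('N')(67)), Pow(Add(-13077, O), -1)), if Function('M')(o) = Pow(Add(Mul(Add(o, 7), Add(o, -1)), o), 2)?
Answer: Rational(-8573974, 5765) ≈ -1487.2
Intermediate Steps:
Function('M')(o) = Pow(Add(o, Mul(Add(-1, o), Add(7, o))), 2) (Function('M')(o) = Pow(Add(Mul(Add(7, o), Add(-1, o)), o), 2) = Pow(Add(Mul(Add(-1, o), Add(7, o)), o), 2) = Pow(Add(o, Mul(Add(-1, o), Add(7, o))), 2))
O = 1547 (O = Mul(-17, -91) = 1547)
Mul(Add(Function('M')(Add(-28, -40)), Function('N')(67)), Pow(Add(-13077, O), -1)) = Mul(Add(Pow(Add(-7, Pow(Add(-28, -40), 2), Mul(7, Add(-28, -40))), 2), 67), Pow(Add(-13077, 1547), -1)) = Mul(Add(Pow(Add(-7, Pow(-68, 2), Mul(7, -68)), 2), 67), Pow(-11530, -1)) = Mul(Add(Pow(Add(-7, 4624, -476), 2), 67), Rational(-1, 11530)) = Mul(Add(Pow(4141, 2), 67), Rational(-1, 11530)) = Mul(Add(17147881, 67), Rational(-1, 11530)) = Mul(17147948, Rational(-1, 11530)) = Rational(-8573974, 5765)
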